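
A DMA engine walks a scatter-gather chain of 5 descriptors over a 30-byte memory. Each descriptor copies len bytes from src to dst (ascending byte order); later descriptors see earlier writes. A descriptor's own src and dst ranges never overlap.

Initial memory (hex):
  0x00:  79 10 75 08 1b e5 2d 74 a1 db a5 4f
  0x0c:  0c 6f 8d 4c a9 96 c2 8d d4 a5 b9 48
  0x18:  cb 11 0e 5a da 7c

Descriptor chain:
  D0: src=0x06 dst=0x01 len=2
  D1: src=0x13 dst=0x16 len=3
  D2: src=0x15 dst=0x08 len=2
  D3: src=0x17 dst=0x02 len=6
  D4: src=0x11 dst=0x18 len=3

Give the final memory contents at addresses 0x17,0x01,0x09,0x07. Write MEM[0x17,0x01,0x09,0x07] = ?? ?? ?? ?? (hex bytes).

#0 dst[0x01+2] := {0x2d,0x74}
#1 dst[0x16+3] := {0x8d,0xd4,0xa5}
#2 dst[0x08+2] := {0xa5,0x8d}
#3 dst[0x02+6] := {0xd4,0xa5,0x11,0x0e,0x5a,0xda}
#4 dst[0x18+3] := {0x96,0xc2,0x8d}
query mem[0x17]=0xd4, mem[0x01]=0x2d, mem[0x09]=0x8d, mem[0x07]=0xda

MEM[0x17,0x01,0x09,0x07] = d4 2d 8d da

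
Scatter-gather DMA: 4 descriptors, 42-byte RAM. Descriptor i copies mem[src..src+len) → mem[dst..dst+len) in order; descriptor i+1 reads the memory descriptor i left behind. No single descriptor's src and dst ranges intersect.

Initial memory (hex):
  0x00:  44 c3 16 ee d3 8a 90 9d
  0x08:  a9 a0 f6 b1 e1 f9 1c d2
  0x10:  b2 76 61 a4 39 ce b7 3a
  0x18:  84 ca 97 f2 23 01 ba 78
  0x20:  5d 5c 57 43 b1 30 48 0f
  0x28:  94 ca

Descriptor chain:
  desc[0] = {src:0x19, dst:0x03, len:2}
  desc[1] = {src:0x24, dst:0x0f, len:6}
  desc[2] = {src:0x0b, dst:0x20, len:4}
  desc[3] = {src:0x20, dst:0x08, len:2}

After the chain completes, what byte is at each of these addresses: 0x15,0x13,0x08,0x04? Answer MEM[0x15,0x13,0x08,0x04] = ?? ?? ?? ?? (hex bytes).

MEM[0x15,0x13,0x08,0x04] = ce 94 b1 97

  after D0: wrote 2B at 0x03 = ca97
  after D1: wrote 6B at 0x0f = b130480f94ca
  after D2: wrote 4B at 0x20 = b1e1f91c
  after D3: wrote 2B at 0x08 = b1e1
query mem[0x15]=0xce, mem[0x13]=0x94, mem[0x08]=0xb1, mem[0x04]=0x97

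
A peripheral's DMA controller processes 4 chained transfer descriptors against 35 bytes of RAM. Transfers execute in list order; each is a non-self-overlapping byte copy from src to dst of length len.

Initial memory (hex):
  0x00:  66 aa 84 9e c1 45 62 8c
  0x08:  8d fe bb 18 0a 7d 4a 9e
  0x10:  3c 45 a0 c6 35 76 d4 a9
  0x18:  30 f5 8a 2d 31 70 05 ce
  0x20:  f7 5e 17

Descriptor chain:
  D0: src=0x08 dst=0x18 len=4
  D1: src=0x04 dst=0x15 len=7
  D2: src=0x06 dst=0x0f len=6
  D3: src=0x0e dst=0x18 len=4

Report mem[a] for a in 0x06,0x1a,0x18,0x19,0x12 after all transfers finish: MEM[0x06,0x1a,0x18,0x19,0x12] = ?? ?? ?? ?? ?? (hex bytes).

MEM[0x06,0x1a,0x18,0x19,0x12] = 62 8c 4a 62 fe

#0 dst[0x18+4] := {0x8d,0xfe,0xbb,0x18}
#1 dst[0x15+7] := {0xc1,0x45,0x62,0x8c,0x8d,0xfe,0xbb}
#2 dst[0x0f+6] := {0x62,0x8c,0x8d,0xfe,0xbb,0x18}
#3 dst[0x18+4] := {0x4a,0x62,0x8c,0x8d}
query mem[0x06]=0x62, mem[0x1a]=0x8c, mem[0x18]=0x4a, mem[0x19]=0x62, mem[0x12]=0xfe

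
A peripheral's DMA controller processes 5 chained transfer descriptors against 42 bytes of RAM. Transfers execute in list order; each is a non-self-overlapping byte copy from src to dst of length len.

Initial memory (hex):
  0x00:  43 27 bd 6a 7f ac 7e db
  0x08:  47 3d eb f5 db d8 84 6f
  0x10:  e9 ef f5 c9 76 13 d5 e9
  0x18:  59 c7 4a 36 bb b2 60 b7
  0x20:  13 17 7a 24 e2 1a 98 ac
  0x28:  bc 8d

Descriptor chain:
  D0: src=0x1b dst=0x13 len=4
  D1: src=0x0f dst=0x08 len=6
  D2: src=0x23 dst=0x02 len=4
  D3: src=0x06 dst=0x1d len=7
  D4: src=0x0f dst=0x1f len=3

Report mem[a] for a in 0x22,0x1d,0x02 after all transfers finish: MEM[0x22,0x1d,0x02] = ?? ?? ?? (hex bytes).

MEM[0x22,0x1d,0x02] = f5 7e 24

  after D0: wrote 4B at 0x13 = 36bbb260
  after D1: wrote 6B at 0x08 = 6fe9eff536bb
  after D2: wrote 4B at 0x02 = 24e21a98
  after D3: wrote 7B at 0x1d = 7edb6fe9eff536
  after D4: wrote 3B at 0x1f = 6fe9ef
query mem[0x22]=0xf5, mem[0x1d]=0x7e, mem[0x02]=0x24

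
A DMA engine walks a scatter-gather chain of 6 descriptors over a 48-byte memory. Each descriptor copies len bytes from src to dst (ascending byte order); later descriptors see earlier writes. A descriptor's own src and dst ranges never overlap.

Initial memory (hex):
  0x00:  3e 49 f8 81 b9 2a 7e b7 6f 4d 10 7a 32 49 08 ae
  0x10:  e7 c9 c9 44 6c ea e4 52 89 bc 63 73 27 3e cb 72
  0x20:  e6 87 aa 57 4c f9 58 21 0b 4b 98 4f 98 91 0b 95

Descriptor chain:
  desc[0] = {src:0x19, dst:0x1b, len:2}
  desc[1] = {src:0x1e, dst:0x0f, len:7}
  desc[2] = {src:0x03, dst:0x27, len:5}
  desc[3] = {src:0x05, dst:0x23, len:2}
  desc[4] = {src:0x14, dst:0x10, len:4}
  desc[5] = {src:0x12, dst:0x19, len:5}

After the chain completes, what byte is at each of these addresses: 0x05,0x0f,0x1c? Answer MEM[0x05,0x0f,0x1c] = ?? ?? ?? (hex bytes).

MEM[0x05,0x0f,0x1c] = 2a cb 4c

  after D0: wrote 2B at 0x1b = bc63
  after D1: wrote 7B at 0x0f = cb72e687aa574c
  after D2: wrote 5B at 0x27 = 81b92a7eb7
  after D3: wrote 2B at 0x23 = 2a7e
  after D4: wrote 4B at 0x10 = 574ce452
  after D5: wrote 5B at 0x19 = e452574ce4
query mem[0x05]=0x2a, mem[0x0f]=0xcb, mem[0x1c]=0x4c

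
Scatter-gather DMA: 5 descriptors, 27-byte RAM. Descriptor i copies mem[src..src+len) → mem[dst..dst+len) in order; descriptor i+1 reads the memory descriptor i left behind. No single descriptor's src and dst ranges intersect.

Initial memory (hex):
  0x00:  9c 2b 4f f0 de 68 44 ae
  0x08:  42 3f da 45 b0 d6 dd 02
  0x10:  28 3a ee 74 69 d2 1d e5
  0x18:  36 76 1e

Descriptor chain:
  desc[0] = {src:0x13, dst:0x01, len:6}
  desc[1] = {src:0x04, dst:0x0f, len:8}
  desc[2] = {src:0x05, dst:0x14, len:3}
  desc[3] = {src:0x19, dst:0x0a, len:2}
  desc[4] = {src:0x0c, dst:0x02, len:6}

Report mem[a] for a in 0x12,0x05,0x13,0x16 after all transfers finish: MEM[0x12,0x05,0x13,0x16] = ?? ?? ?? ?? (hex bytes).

MEM[0x12,0x05,0x13,0x16] = ae 1d 42 ae

  after D0: wrote 6B at 0x01 = 7469d21de536
  after D1: wrote 8B at 0x0f = 1de536ae423fda45
  after D2: wrote 3B at 0x14 = e536ae
  after D3: wrote 2B at 0x0a = 761e
  after D4: wrote 6B at 0x02 = b0d6dd1de536
query mem[0x12]=0xae, mem[0x05]=0x1d, mem[0x13]=0x42, mem[0x16]=0xae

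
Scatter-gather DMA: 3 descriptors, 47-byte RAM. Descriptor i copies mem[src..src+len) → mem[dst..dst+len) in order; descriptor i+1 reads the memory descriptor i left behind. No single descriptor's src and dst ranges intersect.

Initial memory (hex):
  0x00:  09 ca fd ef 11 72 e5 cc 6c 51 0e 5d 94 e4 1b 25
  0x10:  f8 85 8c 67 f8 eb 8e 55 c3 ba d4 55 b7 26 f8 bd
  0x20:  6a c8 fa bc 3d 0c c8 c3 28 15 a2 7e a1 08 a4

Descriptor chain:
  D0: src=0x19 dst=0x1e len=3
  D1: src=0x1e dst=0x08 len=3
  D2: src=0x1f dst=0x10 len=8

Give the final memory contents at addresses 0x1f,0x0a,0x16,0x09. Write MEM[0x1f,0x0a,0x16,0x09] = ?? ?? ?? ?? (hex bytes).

D0: mem[0x1e..0x20] <- [ba d4 55]
D1: mem[0x08..0x0a] <- [ba d4 55]
D2: mem[0x10..0x17] <- [d4 55 c8 fa bc 3d 0c c8]
query mem[0x1f]=0xd4, mem[0x0a]=0x55, mem[0x16]=0x0c, mem[0x09]=0xd4

MEM[0x1f,0x0a,0x16,0x09] = d4 55 0c d4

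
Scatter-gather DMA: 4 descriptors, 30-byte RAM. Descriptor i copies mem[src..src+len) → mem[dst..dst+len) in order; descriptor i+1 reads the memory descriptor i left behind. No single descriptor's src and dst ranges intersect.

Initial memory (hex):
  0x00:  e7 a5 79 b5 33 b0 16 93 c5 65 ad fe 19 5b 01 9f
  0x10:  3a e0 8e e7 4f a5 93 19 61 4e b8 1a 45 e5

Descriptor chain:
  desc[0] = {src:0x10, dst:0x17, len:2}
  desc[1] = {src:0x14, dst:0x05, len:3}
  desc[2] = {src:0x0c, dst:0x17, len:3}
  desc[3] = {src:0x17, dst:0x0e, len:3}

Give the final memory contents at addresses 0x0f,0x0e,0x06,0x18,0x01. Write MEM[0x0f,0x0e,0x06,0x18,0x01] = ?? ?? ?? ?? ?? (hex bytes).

#0 dst[0x17+2] := {0x3a,0xe0}
#1 dst[0x05+3] := {0x4f,0xa5,0x93}
#2 dst[0x17+3] := {0x19,0x5b,0x01}
#3 dst[0x0e+3] := {0x19,0x5b,0x01}
query mem[0x0f]=0x5b, mem[0x0e]=0x19, mem[0x06]=0xa5, mem[0x18]=0x5b, mem[0x01]=0xa5

MEM[0x0f,0x0e,0x06,0x18,0x01] = 5b 19 a5 5b a5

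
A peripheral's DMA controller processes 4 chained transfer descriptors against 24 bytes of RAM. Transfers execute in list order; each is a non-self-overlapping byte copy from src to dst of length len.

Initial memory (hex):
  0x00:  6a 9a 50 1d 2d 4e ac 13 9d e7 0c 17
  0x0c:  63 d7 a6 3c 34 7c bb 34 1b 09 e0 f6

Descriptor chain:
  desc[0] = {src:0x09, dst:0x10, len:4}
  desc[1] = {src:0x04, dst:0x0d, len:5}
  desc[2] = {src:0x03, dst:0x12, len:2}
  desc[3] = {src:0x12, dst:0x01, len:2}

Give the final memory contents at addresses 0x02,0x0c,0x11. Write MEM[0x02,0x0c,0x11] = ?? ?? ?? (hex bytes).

[0] 0x09->0x10 len=4 : e7 0c 17 63
[1] 0x04->0x0d len=5 : 2d 4e ac 13 9d
[2] 0x03->0x12 len=2 : 1d 2d
[3] 0x12->0x01 len=2 : 1d 2d
query mem[0x02]=0x2d, mem[0x0c]=0x63, mem[0x11]=0x9d

MEM[0x02,0x0c,0x11] = 2d 63 9d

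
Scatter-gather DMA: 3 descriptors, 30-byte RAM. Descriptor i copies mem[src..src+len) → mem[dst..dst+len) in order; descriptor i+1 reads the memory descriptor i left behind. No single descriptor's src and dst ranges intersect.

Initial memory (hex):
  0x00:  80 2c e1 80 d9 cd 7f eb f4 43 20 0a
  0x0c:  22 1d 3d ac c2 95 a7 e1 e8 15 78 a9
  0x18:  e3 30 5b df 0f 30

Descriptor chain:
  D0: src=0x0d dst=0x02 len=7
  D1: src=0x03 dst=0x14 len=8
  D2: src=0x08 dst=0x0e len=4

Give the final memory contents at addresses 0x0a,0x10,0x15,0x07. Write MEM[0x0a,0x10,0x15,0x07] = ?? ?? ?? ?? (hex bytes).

#0 dst[0x02+7] := {0x1d,0x3d,0xac,0xc2,0x95,0xa7,0xe1}
#1 dst[0x14+8] := {0x3d,0xac,0xc2,0x95,0xa7,0xe1,0x43,0x20}
#2 dst[0x0e+4] := {0xe1,0x43,0x20,0x0a}
query mem[0x0a]=0x20, mem[0x10]=0x20, mem[0x15]=0xac, mem[0x07]=0xa7

MEM[0x0a,0x10,0x15,0x07] = 20 20 ac a7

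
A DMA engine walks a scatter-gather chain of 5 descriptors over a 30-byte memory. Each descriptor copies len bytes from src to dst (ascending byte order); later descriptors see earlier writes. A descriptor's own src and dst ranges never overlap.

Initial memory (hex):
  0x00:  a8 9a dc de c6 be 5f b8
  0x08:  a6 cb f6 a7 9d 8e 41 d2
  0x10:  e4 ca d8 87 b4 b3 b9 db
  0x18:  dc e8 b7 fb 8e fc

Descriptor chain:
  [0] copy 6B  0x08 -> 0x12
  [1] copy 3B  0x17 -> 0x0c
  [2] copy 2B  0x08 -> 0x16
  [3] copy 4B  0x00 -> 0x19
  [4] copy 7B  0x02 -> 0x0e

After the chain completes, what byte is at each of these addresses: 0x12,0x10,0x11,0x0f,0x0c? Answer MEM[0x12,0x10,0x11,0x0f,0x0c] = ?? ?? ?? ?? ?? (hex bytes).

MEM[0x12,0x10,0x11,0x0f,0x0c] = 5f c6 be de 8e

D0: mem[0x12..0x17] <- [a6 cb f6 a7 9d 8e]
D1: mem[0x0c..0x0e] <- [8e dc e8]
D2: mem[0x16..0x17] <- [a6 cb]
D3: mem[0x19..0x1c] <- [a8 9a dc de]
D4: mem[0x0e..0x14] <- [dc de c6 be 5f b8 a6]
query mem[0x12]=0x5f, mem[0x10]=0xc6, mem[0x11]=0xbe, mem[0x0f]=0xde, mem[0x0c]=0x8e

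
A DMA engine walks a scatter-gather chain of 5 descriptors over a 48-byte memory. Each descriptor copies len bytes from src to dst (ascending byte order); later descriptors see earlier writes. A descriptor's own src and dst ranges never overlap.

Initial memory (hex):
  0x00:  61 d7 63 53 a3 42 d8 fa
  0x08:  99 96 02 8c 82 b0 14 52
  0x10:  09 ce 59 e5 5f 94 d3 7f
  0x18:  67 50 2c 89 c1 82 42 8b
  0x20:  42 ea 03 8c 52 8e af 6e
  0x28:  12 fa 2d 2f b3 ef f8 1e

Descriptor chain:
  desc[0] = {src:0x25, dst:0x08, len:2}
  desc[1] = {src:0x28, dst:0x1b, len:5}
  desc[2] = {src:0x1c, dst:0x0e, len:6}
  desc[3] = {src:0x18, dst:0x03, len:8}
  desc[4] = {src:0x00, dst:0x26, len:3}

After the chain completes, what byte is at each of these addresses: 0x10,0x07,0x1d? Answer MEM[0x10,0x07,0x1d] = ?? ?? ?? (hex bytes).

  after D0: wrote 2B at 0x08 = 8eaf
  after D1: wrote 5B at 0x1b = 12fa2d2fb3
  after D2: wrote 6B at 0x0e = fa2d2fb342ea
  after D3: wrote 8B at 0x03 = 67502c12fa2d2fb3
  after D4: wrote 3B at 0x26 = 61d763
query mem[0x10]=0x2f, mem[0x07]=0xfa, mem[0x1d]=0x2d

MEM[0x10,0x07,0x1d] = 2f fa 2d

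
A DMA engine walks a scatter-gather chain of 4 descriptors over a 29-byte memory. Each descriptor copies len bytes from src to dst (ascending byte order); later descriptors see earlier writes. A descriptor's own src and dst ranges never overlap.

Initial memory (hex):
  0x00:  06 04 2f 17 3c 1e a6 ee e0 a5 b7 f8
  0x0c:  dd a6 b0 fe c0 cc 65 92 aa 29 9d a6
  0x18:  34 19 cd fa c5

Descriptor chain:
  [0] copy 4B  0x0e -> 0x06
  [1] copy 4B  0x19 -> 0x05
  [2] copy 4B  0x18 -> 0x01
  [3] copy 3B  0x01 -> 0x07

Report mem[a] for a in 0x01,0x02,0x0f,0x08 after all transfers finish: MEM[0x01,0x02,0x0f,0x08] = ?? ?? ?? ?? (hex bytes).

MEM[0x01,0x02,0x0f,0x08] = 34 19 fe 19

#0 dst[0x06+4] := {0xb0,0xfe,0xc0,0xcc}
#1 dst[0x05+4] := {0x19,0xcd,0xfa,0xc5}
#2 dst[0x01+4] := {0x34,0x19,0xcd,0xfa}
#3 dst[0x07+3] := {0x34,0x19,0xcd}
query mem[0x01]=0x34, mem[0x02]=0x19, mem[0x0f]=0xfe, mem[0x08]=0x19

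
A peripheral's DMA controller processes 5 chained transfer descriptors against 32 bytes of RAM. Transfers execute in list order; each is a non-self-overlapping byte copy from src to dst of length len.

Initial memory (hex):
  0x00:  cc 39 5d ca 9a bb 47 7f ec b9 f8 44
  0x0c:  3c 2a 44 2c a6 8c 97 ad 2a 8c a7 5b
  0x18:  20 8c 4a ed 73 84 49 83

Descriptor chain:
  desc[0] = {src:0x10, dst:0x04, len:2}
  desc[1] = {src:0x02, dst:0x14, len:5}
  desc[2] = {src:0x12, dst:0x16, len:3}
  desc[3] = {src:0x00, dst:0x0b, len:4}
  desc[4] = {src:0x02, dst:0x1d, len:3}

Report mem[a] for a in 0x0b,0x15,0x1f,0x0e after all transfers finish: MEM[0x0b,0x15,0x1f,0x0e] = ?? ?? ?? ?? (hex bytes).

MEM[0x0b,0x15,0x1f,0x0e] = cc ca a6 ca

D0: mem[0x04..0x05] <- [a6 8c]
D1: mem[0x14..0x18] <- [5d ca a6 8c 47]
D2: mem[0x16..0x18] <- [97 ad 5d]
D3: mem[0x0b..0x0e] <- [cc 39 5d ca]
D4: mem[0x1d..0x1f] <- [5d ca a6]
query mem[0x0b]=0xcc, mem[0x15]=0xca, mem[0x1f]=0xa6, mem[0x0e]=0xca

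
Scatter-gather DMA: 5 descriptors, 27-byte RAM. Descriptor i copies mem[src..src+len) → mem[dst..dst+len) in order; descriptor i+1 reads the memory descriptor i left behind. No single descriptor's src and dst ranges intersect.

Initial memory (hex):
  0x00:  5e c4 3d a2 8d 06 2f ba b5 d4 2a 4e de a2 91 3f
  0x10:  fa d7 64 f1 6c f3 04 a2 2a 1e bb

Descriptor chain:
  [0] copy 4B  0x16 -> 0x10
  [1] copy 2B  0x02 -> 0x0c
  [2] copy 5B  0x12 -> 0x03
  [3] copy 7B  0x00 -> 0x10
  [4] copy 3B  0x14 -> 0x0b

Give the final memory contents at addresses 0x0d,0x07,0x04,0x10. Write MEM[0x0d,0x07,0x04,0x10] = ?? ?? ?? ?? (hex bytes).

  after D0: wrote 4B at 0x10 = 04a22a1e
  after D1: wrote 2B at 0x0c = 3da2
  after D2: wrote 5B at 0x03 = 2a1e6cf304
  after D3: wrote 7B at 0x10 = 5ec43d2a1e6cf3
  after D4: wrote 3B at 0x0b = 1e6cf3
query mem[0x0d]=0xf3, mem[0x07]=0x04, mem[0x04]=0x1e, mem[0x10]=0x5e

MEM[0x0d,0x07,0x04,0x10] = f3 04 1e 5e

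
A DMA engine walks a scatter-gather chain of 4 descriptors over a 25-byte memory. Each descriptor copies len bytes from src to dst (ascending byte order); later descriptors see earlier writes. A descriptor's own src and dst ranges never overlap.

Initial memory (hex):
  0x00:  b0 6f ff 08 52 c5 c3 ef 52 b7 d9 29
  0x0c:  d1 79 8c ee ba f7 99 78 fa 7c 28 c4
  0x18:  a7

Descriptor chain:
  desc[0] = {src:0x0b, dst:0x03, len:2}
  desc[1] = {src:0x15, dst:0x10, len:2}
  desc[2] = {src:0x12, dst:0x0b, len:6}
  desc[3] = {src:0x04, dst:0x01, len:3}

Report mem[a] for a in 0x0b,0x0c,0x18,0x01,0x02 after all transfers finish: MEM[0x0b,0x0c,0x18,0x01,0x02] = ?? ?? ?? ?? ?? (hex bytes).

  after D0: wrote 2B at 0x03 = 29d1
  after D1: wrote 2B at 0x10 = 7c28
  after D2: wrote 6B at 0x0b = 9978fa7c28c4
  after D3: wrote 3B at 0x01 = d1c5c3
query mem[0x0b]=0x99, mem[0x0c]=0x78, mem[0x18]=0xa7, mem[0x01]=0xd1, mem[0x02]=0xc5

MEM[0x0b,0x0c,0x18,0x01,0x02] = 99 78 a7 d1 c5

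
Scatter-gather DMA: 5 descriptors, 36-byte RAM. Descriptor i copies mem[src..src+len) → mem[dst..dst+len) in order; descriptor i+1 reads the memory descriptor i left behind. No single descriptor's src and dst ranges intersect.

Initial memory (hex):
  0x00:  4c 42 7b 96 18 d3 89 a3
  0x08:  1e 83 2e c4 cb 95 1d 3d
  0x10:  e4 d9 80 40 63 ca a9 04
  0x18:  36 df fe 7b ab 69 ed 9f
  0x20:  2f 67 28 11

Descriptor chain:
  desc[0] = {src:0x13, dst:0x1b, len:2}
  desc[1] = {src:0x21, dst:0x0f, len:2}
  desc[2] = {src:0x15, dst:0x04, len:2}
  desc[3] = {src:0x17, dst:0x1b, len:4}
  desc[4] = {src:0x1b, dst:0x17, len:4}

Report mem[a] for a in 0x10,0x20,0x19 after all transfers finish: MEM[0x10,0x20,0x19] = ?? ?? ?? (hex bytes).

MEM[0x10,0x20,0x19] = 28 2f df

#0 dst[0x1b+2] := {0x40,0x63}
#1 dst[0x0f+2] := {0x67,0x28}
#2 dst[0x04+2] := {0xca,0xa9}
#3 dst[0x1b+4] := {0x04,0x36,0xdf,0xfe}
#4 dst[0x17+4] := {0x04,0x36,0xdf,0xfe}
query mem[0x10]=0x28, mem[0x20]=0x2f, mem[0x19]=0xdf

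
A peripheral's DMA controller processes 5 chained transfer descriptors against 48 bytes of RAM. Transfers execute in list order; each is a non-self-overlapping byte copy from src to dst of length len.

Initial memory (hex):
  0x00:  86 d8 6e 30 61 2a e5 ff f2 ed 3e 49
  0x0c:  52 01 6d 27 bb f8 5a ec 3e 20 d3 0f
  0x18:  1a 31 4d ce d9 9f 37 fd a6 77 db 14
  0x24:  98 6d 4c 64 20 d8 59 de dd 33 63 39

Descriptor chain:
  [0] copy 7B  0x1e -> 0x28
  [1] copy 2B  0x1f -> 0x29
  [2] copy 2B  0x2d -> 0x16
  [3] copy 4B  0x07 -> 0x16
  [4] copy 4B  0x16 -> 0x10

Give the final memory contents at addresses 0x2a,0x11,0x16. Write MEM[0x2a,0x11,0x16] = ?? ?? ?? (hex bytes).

[0] 0x1e->0x28 len=7 : 37 fd a6 77 db 14 98
[1] 0x1f->0x29 len=2 : fd a6
[2] 0x2d->0x16 len=2 : 14 98
[3] 0x07->0x16 len=4 : ff f2 ed 3e
[4] 0x16->0x10 len=4 : ff f2 ed 3e
query mem[0x2a]=0xa6, mem[0x11]=0xf2, mem[0x16]=0xff

MEM[0x2a,0x11,0x16] = a6 f2 ff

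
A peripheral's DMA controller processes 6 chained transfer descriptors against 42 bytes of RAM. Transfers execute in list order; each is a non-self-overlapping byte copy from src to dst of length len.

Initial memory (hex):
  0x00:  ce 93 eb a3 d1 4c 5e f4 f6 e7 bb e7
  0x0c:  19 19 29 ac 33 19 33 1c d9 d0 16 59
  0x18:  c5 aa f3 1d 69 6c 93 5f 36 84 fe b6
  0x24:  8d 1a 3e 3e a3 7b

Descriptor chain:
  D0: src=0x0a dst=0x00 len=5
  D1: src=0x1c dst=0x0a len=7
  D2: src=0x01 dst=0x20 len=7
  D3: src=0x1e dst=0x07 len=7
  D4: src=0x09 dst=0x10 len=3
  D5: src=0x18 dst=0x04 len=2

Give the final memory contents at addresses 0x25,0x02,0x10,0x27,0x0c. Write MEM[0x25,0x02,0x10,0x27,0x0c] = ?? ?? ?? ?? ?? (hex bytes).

[0] 0x0a->0x00 len=5 : bb e7 19 19 29
[1] 0x1c->0x0a len=7 : 69 6c 93 5f 36 84 fe
[2] 0x01->0x20 len=7 : e7 19 19 29 4c 5e f4
[3] 0x1e->0x07 len=7 : 93 5f e7 19 19 29 4c
[4] 0x09->0x10 len=3 : e7 19 19
[5] 0x18->0x04 len=2 : c5 aa
query mem[0x25]=0x5e, mem[0x02]=0x19, mem[0x10]=0xe7, mem[0x27]=0x3e, mem[0x0c]=0x29

MEM[0x25,0x02,0x10,0x27,0x0c] = 5e 19 e7 3e 29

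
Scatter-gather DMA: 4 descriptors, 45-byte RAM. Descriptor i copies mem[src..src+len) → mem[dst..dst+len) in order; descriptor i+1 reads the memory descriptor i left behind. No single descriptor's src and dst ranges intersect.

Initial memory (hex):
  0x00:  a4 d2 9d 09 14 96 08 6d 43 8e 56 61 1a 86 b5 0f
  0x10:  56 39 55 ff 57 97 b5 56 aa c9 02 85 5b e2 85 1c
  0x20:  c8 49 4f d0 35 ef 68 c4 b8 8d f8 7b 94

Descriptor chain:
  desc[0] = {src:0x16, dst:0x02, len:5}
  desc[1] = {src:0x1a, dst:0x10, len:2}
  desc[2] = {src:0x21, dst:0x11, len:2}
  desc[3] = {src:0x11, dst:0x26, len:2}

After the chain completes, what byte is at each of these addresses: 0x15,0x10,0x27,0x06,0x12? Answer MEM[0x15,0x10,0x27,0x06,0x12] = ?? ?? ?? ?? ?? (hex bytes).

MEM[0x15,0x10,0x27,0x06,0x12] = 97 02 4f 02 4f

D0: mem[0x02..0x06] <- [b5 56 aa c9 02]
D1: mem[0x10..0x11] <- [02 85]
D2: mem[0x11..0x12] <- [49 4f]
D3: mem[0x26..0x27] <- [49 4f]
query mem[0x15]=0x97, mem[0x10]=0x02, mem[0x27]=0x4f, mem[0x06]=0x02, mem[0x12]=0x4f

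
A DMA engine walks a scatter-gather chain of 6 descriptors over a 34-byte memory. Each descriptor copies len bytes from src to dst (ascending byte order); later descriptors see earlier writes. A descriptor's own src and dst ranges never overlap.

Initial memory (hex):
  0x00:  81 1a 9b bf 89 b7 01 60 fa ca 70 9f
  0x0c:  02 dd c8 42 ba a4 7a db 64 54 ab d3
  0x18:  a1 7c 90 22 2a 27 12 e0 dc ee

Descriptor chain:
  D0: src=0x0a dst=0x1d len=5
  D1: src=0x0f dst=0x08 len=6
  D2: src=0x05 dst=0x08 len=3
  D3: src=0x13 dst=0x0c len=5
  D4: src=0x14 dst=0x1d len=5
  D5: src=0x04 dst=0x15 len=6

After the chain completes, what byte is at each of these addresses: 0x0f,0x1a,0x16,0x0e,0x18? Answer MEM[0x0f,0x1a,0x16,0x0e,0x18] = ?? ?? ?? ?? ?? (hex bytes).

[0] 0x0a->0x1d len=5 : 70 9f 02 dd c8
[1] 0x0f->0x08 len=6 : 42 ba a4 7a db 64
[2] 0x05->0x08 len=3 : b7 01 60
[3] 0x13->0x0c len=5 : db 64 54 ab d3
[4] 0x14->0x1d len=5 : 64 54 ab d3 a1
[5] 0x04->0x15 len=6 : 89 b7 01 60 b7 01
query mem[0x0f]=0xab, mem[0x1a]=0x01, mem[0x16]=0xb7, mem[0x0e]=0x54, mem[0x18]=0x60

MEM[0x0f,0x1a,0x16,0x0e,0x18] = ab 01 b7 54 60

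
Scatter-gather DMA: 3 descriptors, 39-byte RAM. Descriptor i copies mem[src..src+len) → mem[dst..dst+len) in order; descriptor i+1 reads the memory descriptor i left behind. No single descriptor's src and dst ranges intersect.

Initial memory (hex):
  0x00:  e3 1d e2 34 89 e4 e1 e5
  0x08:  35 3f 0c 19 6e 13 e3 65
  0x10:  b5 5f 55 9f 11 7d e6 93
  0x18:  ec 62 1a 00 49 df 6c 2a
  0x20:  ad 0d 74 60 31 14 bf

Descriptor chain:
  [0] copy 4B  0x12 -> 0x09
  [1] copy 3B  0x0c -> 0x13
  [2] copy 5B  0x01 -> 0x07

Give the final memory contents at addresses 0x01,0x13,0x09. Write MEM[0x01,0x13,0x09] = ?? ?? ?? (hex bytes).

MEM[0x01,0x13,0x09] = 1d 7d 34

#0 dst[0x09+4] := {0x55,0x9f,0x11,0x7d}
#1 dst[0x13+3] := {0x7d,0x13,0xe3}
#2 dst[0x07+5] := {0x1d,0xe2,0x34,0x89,0xe4}
query mem[0x01]=0x1d, mem[0x13]=0x7d, mem[0x09]=0x34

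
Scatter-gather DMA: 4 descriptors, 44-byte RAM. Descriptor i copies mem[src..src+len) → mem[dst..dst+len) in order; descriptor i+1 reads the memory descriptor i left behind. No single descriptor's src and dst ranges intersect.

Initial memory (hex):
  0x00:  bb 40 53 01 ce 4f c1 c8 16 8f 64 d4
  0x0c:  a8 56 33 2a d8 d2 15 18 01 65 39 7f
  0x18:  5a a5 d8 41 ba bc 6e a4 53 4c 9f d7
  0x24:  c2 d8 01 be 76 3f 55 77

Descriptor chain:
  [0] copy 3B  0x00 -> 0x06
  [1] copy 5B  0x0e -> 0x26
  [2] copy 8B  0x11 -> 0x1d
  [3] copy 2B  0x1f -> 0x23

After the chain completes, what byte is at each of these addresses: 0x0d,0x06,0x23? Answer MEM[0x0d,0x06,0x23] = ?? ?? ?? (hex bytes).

[0] 0x00->0x06 len=3 : bb 40 53
[1] 0x0e->0x26 len=5 : 33 2a d8 d2 15
[2] 0x11->0x1d len=8 : d2 15 18 01 65 39 7f 5a
[3] 0x1f->0x23 len=2 : 18 01
query mem[0x0d]=0x56, mem[0x06]=0xbb, mem[0x23]=0x18

MEM[0x0d,0x06,0x23] = 56 bb 18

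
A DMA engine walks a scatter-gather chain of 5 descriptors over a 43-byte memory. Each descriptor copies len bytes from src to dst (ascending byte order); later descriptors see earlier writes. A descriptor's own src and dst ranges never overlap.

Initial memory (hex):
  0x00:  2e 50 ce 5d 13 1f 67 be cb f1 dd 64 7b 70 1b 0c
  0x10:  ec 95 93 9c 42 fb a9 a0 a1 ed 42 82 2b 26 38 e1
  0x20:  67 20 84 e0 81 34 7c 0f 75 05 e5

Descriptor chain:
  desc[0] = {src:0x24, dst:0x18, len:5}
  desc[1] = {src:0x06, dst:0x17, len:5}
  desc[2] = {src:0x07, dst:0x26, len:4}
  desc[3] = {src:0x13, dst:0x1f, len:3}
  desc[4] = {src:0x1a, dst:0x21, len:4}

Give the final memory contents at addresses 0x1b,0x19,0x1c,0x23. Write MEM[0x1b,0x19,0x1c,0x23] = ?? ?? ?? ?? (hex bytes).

MEM[0x1b,0x19,0x1c,0x23] = dd cb 75 75

D0: mem[0x18..0x1c] <- [81 34 7c 0f 75]
D1: mem[0x17..0x1b] <- [67 be cb f1 dd]
D2: mem[0x26..0x29] <- [be cb f1 dd]
D3: mem[0x1f..0x21] <- [9c 42 fb]
D4: mem[0x21..0x24] <- [f1 dd 75 26]
query mem[0x1b]=0xdd, mem[0x19]=0xcb, mem[0x1c]=0x75, mem[0x23]=0x75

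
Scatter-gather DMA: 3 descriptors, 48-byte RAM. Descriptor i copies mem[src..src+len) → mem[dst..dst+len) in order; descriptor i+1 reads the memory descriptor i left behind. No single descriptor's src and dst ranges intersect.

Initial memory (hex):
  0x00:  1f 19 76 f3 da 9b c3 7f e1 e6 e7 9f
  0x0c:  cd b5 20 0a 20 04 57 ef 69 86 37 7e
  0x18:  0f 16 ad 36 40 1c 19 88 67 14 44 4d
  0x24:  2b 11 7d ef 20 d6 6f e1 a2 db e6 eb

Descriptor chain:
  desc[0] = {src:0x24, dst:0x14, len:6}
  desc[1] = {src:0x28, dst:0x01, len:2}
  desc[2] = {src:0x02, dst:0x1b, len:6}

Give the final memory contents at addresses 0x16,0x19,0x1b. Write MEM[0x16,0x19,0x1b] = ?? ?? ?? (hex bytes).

MEM[0x16,0x19,0x1b] = 7d d6 d6

  after D0: wrote 6B at 0x14 = 2b117def20d6
  after D1: wrote 2B at 0x01 = 20d6
  after D2: wrote 6B at 0x1b = d6f3da9bc37f
query mem[0x16]=0x7d, mem[0x19]=0xd6, mem[0x1b]=0xd6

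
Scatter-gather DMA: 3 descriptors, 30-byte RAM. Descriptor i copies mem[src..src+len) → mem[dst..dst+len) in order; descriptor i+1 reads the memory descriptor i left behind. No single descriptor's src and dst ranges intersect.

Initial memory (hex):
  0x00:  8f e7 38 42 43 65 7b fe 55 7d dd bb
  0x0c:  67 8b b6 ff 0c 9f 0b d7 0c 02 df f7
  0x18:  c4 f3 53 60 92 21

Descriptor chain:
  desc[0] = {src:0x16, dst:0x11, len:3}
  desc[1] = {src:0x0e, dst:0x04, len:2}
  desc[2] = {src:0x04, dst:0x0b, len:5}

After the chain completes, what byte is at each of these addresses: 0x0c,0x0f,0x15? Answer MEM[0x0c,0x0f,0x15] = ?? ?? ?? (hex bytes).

#0 dst[0x11+3] := {0xdf,0xf7,0xc4}
#1 dst[0x04+2] := {0xb6,0xff}
#2 dst[0x0b+5] := {0xb6,0xff,0x7b,0xfe,0x55}
query mem[0x0c]=0xff, mem[0x0f]=0x55, mem[0x15]=0x02

MEM[0x0c,0x0f,0x15] = ff 55 02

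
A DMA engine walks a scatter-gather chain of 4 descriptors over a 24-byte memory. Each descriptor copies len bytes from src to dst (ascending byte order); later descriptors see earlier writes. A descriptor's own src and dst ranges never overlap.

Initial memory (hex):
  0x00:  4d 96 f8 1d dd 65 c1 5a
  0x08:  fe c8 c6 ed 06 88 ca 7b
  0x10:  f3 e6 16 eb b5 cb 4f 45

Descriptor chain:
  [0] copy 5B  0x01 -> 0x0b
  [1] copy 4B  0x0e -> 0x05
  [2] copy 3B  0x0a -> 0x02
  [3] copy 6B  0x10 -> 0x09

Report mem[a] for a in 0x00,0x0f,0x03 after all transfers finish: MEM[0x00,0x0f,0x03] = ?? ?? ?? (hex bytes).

MEM[0x00,0x0f,0x03] = 4d 65 96

#0 dst[0x0b+5] := {0x96,0xf8,0x1d,0xdd,0x65}
#1 dst[0x05+4] := {0xdd,0x65,0xf3,0xe6}
#2 dst[0x02+3] := {0xc6,0x96,0xf8}
#3 dst[0x09+6] := {0xf3,0xe6,0x16,0xeb,0xb5,0xcb}
query mem[0x00]=0x4d, mem[0x0f]=0x65, mem[0x03]=0x96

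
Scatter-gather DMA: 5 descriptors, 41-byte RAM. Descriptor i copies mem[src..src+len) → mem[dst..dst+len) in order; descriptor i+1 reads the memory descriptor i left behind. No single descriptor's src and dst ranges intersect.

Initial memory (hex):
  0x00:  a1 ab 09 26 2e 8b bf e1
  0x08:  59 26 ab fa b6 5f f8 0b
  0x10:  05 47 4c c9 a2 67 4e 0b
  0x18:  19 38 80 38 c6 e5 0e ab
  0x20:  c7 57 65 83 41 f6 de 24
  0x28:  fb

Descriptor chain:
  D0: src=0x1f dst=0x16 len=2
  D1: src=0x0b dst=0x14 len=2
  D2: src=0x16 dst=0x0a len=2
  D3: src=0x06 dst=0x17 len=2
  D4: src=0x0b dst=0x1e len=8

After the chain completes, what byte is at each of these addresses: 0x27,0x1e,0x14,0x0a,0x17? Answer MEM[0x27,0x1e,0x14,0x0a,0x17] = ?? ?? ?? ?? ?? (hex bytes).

MEM[0x27,0x1e,0x14,0x0a,0x17] = 24 c7 fa ab bf

[0] 0x1f->0x16 len=2 : ab c7
[1] 0x0b->0x14 len=2 : fa b6
[2] 0x16->0x0a len=2 : ab c7
[3] 0x06->0x17 len=2 : bf e1
[4] 0x0b->0x1e len=8 : c7 b6 5f f8 0b 05 47 4c
query mem[0x27]=0x24, mem[0x1e]=0xc7, mem[0x14]=0xfa, mem[0x0a]=0xab, mem[0x17]=0xbf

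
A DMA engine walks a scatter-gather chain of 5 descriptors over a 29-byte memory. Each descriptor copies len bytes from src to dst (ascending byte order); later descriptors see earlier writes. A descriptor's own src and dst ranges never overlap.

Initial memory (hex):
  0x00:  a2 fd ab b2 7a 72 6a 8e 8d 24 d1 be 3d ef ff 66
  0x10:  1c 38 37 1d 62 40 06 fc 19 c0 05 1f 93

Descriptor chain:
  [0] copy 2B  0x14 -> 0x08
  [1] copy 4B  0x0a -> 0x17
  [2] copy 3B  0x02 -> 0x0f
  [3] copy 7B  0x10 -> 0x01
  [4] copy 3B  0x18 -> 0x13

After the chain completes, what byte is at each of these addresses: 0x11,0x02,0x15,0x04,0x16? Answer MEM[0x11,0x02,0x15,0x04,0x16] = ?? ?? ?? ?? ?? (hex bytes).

MEM[0x11,0x02,0x15,0x04,0x16] = 7a 7a ef 1d 06

[0] 0x14->0x08 len=2 : 62 40
[1] 0x0a->0x17 len=4 : d1 be 3d ef
[2] 0x02->0x0f len=3 : ab b2 7a
[3] 0x10->0x01 len=7 : b2 7a 37 1d 62 40 06
[4] 0x18->0x13 len=3 : be 3d ef
query mem[0x11]=0x7a, mem[0x02]=0x7a, mem[0x15]=0xef, mem[0x04]=0x1d, mem[0x16]=0x06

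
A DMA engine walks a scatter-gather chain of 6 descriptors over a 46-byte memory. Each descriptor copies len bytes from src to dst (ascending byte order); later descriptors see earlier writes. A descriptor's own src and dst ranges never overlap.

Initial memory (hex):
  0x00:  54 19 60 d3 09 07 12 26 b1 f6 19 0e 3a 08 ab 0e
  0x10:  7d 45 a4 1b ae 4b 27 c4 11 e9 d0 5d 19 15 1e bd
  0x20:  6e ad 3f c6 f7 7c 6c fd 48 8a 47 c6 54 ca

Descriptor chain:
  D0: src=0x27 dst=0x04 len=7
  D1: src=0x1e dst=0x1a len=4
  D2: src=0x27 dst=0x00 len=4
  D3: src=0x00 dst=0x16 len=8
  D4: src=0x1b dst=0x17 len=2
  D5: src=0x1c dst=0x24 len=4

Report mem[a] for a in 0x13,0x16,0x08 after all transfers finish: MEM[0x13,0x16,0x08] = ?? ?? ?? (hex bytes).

MEM[0x13,0x16,0x08] = 1b fd c6

#0 dst[0x04+7] := {0xfd,0x48,0x8a,0x47,0xc6,0x54,0xca}
#1 dst[0x1a+4] := {0x1e,0xbd,0x6e,0xad}
#2 dst[0x00+4] := {0xfd,0x48,0x8a,0x47}
#3 dst[0x16+8] := {0xfd,0x48,0x8a,0x47,0xfd,0x48,0x8a,0x47}
#4 dst[0x17+2] := {0x48,0x8a}
#5 dst[0x24+4] := {0x8a,0x47,0x1e,0xbd}
query mem[0x13]=0x1b, mem[0x16]=0xfd, mem[0x08]=0xc6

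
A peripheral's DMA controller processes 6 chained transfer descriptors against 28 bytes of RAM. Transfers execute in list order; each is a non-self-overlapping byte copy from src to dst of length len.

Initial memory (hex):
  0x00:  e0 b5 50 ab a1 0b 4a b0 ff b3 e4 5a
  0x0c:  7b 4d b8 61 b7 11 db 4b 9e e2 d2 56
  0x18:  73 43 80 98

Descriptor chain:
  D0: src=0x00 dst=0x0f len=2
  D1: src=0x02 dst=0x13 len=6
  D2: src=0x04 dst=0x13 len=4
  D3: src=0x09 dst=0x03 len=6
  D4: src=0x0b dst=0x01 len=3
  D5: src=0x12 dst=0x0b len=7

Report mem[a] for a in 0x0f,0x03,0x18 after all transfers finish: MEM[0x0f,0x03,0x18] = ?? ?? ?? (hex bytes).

[0] 0x00->0x0f len=2 : e0 b5
[1] 0x02->0x13 len=6 : 50 ab a1 0b 4a b0
[2] 0x04->0x13 len=4 : a1 0b 4a b0
[3] 0x09->0x03 len=6 : b3 e4 5a 7b 4d b8
[4] 0x0b->0x01 len=3 : 5a 7b 4d
[5] 0x12->0x0b len=7 : db a1 0b 4a b0 4a b0
query mem[0x0f]=0xb0, mem[0x03]=0x4d, mem[0x18]=0xb0

MEM[0x0f,0x03,0x18] = b0 4d b0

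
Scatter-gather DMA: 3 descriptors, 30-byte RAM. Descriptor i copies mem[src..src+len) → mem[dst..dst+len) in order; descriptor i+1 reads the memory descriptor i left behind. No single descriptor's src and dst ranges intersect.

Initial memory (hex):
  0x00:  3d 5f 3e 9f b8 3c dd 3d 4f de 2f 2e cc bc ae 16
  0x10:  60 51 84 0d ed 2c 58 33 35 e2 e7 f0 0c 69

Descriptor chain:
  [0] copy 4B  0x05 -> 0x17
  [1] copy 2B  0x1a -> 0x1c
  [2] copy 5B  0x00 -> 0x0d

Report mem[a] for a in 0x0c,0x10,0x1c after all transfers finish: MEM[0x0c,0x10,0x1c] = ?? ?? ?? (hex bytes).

  after D0: wrote 4B at 0x17 = 3cdd3d4f
  after D1: wrote 2B at 0x1c = 4ff0
  after D2: wrote 5B at 0x0d = 3d5f3e9fb8
query mem[0x0c]=0xcc, mem[0x10]=0x9f, mem[0x1c]=0x4f

MEM[0x0c,0x10,0x1c] = cc 9f 4f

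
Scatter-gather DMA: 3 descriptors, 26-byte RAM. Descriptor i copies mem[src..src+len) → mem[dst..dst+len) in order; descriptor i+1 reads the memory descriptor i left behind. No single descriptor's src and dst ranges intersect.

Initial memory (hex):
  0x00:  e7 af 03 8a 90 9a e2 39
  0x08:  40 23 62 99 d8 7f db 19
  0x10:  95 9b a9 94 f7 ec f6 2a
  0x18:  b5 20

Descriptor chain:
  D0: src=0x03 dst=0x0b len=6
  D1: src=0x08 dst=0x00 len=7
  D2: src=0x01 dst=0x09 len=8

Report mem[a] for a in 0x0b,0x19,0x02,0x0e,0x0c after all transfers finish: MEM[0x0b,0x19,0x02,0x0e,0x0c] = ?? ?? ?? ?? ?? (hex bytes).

#0 dst[0x0b+6] := {0x8a,0x90,0x9a,0xe2,0x39,0x40}
#1 dst[0x00+7] := {0x40,0x23,0x62,0x8a,0x90,0x9a,0xe2}
#2 dst[0x09+8] := {0x23,0x62,0x8a,0x90,0x9a,0xe2,0x39,0x40}
query mem[0x0b]=0x8a, mem[0x19]=0x20, mem[0x02]=0x62, mem[0x0e]=0xe2, mem[0x0c]=0x90

MEM[0x0b,0x19,0x02,0x0e,0x0c] = 8a 20 62 e2 90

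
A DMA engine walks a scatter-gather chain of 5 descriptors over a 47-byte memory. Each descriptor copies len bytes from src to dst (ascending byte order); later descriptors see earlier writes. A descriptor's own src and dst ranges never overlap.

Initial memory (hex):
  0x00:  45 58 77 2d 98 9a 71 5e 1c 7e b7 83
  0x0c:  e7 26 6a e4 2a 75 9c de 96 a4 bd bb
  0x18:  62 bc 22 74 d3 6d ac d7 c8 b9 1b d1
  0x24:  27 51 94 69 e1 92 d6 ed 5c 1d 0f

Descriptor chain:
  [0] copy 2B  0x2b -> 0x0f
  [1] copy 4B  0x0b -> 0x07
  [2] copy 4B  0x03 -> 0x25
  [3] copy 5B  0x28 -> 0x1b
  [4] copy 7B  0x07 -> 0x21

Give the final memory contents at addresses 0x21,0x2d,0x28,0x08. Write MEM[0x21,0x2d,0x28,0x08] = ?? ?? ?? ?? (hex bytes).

MEM[0x21,0x2d,0x28,0x08] = 83 1d 71 e7

  after D0: wrote 2B at 0x0f = ed5c
  after D1: wrote 4B at 0x07 = 83e7266a
  after D2: wrote 4B at 0x25 = 2d989a71
  after D3: wrote 5B at 0x1b = 7192d6ed5c
  after D4: wrote 7B at 0x21 = 83e7266a83e726
query mem[0x21]=0x83, mem[0x2d]=0x1d, mem[0x28]=0x71, mem[0x08]=0xe7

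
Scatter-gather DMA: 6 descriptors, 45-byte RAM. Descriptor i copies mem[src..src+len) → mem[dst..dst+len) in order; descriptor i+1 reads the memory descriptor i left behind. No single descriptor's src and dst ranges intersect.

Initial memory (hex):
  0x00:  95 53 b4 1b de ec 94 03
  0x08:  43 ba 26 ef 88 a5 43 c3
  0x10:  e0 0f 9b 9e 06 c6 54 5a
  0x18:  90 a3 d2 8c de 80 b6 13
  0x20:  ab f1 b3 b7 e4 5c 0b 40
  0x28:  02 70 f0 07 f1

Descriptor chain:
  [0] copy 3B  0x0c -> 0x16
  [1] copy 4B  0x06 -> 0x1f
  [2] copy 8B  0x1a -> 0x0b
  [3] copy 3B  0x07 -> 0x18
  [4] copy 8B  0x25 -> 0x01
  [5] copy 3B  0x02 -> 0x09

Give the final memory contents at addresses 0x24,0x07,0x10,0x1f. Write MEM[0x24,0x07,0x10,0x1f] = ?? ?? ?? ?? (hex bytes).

  after D0: wrote 3B at 0x16 = 88a543
  after D1: wrote 4B at 0x1f = 940343ba
  after D2: wrote 8B at 0x0b = d28cde80b6940343
  after D3: wrote 3B at 0x18 = 0343ba
  after D4: wrote 8B at 0x01 = 5c0b400270f007f1
  after D5: wrote 3B at 0x09 = 0b4002
query mem[0x24]=0xe4, mem[0x07]=0x07, mem[0x10]=0x94, mem[0x1f]=0x94

MEM[0x24,0x07,0x10,0x1f] = e4 07 94 94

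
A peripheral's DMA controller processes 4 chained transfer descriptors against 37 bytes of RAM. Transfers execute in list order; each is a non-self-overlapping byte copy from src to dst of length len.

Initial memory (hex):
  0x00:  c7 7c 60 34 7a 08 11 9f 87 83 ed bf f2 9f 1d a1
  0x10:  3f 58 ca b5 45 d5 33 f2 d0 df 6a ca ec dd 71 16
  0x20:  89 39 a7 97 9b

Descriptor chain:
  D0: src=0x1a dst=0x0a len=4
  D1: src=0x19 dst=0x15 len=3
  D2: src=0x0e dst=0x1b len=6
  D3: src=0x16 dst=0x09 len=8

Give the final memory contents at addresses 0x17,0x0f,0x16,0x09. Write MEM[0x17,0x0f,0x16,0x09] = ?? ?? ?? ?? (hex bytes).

  after D0: wrote 4B at 0x0a = 6acaecdd
  after D1: wrote 3B at 0x15 = df6aca
  after D2: wrote 6B at 0x1b = 1da13f58cab5
  after D3: wrote 8B at 0x09 = 6acad0df6a1da13f
query mem[0x17]=0xca, mem[0x0f]=0xa1, mem[0x16]=0x6a, mem[0x09]=0x6a

MEM[0x17,0x0f,0x16,0x09] = ca a1 6a 6a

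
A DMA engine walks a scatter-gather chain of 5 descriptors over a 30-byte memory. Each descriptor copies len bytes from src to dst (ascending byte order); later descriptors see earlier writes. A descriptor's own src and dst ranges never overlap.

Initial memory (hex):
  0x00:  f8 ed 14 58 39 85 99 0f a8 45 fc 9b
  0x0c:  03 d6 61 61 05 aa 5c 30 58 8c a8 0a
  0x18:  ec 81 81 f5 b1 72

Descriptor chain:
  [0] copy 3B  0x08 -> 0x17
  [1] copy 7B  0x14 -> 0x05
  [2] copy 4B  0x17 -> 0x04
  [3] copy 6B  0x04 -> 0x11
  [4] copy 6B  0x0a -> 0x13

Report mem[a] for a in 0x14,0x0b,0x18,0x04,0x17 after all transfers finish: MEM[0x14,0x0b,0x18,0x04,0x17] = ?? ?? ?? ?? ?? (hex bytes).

  after D0: wrote 3B at 0x17 = a845fc
  after D1: wrote 7B at 0x05 = 588ca8a845fc81
  after D2: wrote 4B at 0x04 = a845fc81
  after D3: wrote 6B at 0x11 = a845fc81a845
  after D4: wrote 6B at 0x13 = fc8103d66161
query mem[0x14]=0x81, mem[0x0b]=0x81, mem[0x18]=0x61, mem[0x04]=0xa8, mem[0x17]=0x61

MEM[0x14,0x0b,0x18,0x04,0x17] = 81 81 61 a8 61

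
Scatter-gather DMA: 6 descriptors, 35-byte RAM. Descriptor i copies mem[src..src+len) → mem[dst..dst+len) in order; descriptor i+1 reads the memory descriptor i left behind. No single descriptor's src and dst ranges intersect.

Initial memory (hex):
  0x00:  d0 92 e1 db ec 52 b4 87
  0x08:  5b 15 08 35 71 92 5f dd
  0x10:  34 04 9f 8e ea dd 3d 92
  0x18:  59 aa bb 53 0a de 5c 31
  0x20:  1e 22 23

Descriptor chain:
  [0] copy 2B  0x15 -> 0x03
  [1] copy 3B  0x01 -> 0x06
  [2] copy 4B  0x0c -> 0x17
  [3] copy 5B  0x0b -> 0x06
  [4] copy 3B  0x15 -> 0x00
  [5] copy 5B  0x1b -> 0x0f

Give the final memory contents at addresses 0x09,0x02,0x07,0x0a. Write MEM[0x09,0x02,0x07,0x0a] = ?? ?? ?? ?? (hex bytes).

MEM[0x09,0x02,0x07,0x0a] = 5f 71 71 dd

  after D0: wrote 2B at 0x03 = dd3d
  after D1: wrote 3B at 0x06 = 92e1dd
  after D2: wrote 4B at 0x17 = 71925fdd
  after D3: wrote 5B at 0x06 = 3571925fdd
  after D4: wrote 3B at 0x00 = dd3d71
  after D5: wrote 5B at 0x0f = 530ade5c31
query mem[0x09]=0x5f, mem[0x02]=0x71, mem[0x07]=0x71, mem[0x0a]=0xdd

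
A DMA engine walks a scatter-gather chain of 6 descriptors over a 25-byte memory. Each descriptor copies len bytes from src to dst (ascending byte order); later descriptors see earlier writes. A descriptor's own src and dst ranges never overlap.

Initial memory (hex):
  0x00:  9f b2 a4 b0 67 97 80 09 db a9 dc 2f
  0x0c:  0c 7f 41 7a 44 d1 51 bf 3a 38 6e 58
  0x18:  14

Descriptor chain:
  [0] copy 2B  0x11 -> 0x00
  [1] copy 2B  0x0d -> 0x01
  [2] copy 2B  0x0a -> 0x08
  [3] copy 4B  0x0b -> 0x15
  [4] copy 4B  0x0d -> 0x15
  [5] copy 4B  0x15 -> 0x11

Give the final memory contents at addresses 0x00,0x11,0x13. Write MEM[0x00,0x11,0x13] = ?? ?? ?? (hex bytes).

MEM[0x00,0x11,0x13] = d1 7f 7a

[0] 0x11->0x00 len=2 : d1 51
[1] 0x0d->0x01 len=2 : 7f 41
[2] 0x0a->0x08 len=2 : dc 2f
[3] 0x0b->0x15 len=4 : 2f 0c 7f 41
[4] 0x0d->0x15 len=4 : 7f 41 7a 44
[5] 0x15->0x11 len=4 : 7f 41 7a 44
query mem[0x00]=0xd1, mem[0x11]=0x7f, mem[0x13]=0x7a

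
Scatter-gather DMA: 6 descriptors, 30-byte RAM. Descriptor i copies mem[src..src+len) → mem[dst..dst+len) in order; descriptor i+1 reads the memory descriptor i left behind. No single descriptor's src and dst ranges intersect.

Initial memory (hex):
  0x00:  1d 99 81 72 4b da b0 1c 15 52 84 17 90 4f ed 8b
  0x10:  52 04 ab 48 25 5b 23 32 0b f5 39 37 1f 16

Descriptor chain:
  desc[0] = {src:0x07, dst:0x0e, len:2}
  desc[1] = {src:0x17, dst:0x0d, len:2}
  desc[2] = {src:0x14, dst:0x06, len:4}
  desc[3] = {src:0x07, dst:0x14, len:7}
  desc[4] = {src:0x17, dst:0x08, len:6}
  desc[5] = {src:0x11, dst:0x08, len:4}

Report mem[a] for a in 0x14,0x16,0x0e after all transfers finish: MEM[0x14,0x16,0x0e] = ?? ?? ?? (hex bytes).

MEM[0x14,0x16,0x0e] = 5b 32 0b

D0: mem[0x0e..0x0f] <- [1c 15]
D1: mem[0x0d..0x0e] <- [32 0b]
D2: mem[0x06..0x09] <- [25 5b 23 32]
D3: mem[0x14..0x1a] <- [5b 23 32 84 17 90 32]
D4: mem[0x08..0x0d] <- [84 17 90 32 37 1f]
D5: mem[0x08..0x0b] <- [04 ab 48 5b]
query mem[0x14]=0x5b, mem[0x16]=0x32, mem[0x0e]=0x0b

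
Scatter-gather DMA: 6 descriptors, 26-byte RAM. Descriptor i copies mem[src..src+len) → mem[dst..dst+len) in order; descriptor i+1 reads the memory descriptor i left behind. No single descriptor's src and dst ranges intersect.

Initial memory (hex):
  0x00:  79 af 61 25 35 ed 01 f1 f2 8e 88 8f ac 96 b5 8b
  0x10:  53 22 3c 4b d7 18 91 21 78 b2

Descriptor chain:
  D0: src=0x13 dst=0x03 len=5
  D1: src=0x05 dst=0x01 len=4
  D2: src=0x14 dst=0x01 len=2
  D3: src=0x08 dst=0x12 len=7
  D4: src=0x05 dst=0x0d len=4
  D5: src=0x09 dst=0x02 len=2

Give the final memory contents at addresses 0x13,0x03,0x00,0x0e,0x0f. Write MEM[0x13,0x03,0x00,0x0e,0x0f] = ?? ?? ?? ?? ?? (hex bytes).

MEM[0x13,0x03,0x00,0x0e,0x0f] = 8e 88 79 91 21

[0] 0x13->0x03 len=5 : 4b d7 18 91 21
[1] 0x05->0x01 len=4 : 18 91 21 f2
[2] 0x14->0x01 len=2 : d7 18
[3] 0x08->0x12 len=7 : f2 8e 88 8f ac 96 b5
[4] 0x05->0x0d len=4 : 18 91 21 f2
[5] 0x09->0x02 len=2 : 8e 88
query mem[0x13]=0x8e, mem[0x03]=0x88, mem[0x00]=0x79, mem[0x0e]=0x91, mem[0x0f]=0x21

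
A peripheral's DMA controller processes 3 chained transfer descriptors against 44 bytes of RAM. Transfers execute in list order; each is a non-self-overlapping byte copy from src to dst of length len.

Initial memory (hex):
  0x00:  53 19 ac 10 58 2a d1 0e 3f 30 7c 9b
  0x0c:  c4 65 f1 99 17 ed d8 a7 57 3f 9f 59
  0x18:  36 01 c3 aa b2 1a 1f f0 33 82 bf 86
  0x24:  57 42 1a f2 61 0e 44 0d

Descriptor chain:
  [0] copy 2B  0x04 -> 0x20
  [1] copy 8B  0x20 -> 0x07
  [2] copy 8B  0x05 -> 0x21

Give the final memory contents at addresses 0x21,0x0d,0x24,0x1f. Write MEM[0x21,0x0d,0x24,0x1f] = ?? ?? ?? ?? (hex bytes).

MEM[0x21,0x0d,0x24,0x1f] = 2a 1a 2a f0

  after D0: wrote 2B at 0x20 = 582a
  after D1: wrote 8B at 0x07 = 582abf8657421af2
  after D2: wrote 8B at 0x21 = 2ad1582abf865742
query mem[0x21]=0x2a, mem[0x0d]=0x1a, mem[0x24]=0x2a, mem[0x1f]=0xf0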